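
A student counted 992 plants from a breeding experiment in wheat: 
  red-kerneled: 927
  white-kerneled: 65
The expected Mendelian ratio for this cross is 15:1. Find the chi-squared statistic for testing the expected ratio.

0.155

Under the 15:1 hypothesis (Σ ratio = 16, N = 992):
  red-kerneled: 992 × 15/16 = 930
  white-kerneled: 992 × 1/16 = 62
χ² = Σ (O − E)² / E
  red-kerneled: (927 − 930)² / 930 = 0.0097
  white-kerneled: (65 − 62)² / 62 = 0.1452
χ² = 0.0097 + 0.1452 = 0.1549 ≈ 0.155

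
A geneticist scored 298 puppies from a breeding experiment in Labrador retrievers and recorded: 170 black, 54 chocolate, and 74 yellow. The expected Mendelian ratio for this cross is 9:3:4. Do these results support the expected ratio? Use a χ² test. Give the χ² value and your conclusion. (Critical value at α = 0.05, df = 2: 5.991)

Expected counts for N = 298 under a 9:3:4 ratio (total parts = 16):
  black: 298 × 9/16 = 167.625
  chocolate: 298 × 3/16 = 55.875
  yellow: 298 × 4/16 = 74.5
χ² = Σ (O − E)² / E
  black: (170 − 167.625)² / 167.625 = 0.0337
  chocolate: (54 − 55.875)² / 55.875 = 0.0629
  yellow: (74 − 74.5)² / 74.5 = 0.0034
χ² = 0.0337 + 0.0629 + 0.0034 = 0.100
Degrees of freedom = 3 − 1 = 2; critical value at α = 0.05 is 5.991.
Since 0.100 < 5.991, we fail to reject the null hypothesis — the data are consistent with the 9:3:4 ratio.

0.100; consistent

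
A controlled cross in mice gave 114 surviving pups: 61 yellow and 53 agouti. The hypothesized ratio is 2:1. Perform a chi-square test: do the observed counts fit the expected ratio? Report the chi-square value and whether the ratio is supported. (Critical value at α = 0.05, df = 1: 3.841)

8.882; not consistent

Under the 2:1 hypothesis (Σ ratio = 3, N = 114):
  yellow: 114 × 2/3 = 76
  agouti: 114 × 1/3 = 38
χ² = Σ (O − E)² / E
  yellow: (61 − 76)² / 76 = 2.9605
  agouti: (53 − 38)² / 38 = 5.9211
χ² = 2.9605 + 5.9211 = 8.8816 ≈ 8.882
Degrees of freedom = 2 − 1 = 1; critical value at α = 0.05 is 3.841.
Since 8.882 > 3.841, we reject the null hypothesis — the data do not fit the 2:1 ratio.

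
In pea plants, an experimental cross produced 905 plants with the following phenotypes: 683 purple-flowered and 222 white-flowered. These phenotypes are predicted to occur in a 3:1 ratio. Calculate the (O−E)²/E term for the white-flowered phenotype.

0.080

Under the 3:1 hypothesis (Σ ratio = 4, N = 905):
  purple-flowered: 905 × 3/4 = 678.75
  white-flowered: 905 × 1/4 = 226.25
Contribution of white-flowered: (222 − 226.25)² / 226.25 = 0.0798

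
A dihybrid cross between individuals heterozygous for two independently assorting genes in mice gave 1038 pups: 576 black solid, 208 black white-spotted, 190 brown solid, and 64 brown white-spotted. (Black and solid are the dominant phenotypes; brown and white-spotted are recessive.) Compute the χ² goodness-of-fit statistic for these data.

1.147

A dihybrid F₂ with independent assortment and complete dominance at both loci gives a 9:3:3:1 phenotypic ratio.
The 9:3:3:1 ratio has 16 parts, so with N = 1038 the expected counts are:
  black solid: 1038 × 9/16 = 583.875
  black white-spotted: 1038 × 3/16 = 194.625
  brown solid: 1038 × 3/16 = 194.625
  brown white-spotted: 1038 × 1/16 = 64.875
χ² = Σ (O − E)² / E
  black solid: (576 − 583.875)² / 583.875 = 0.1062
  black white-spotted: (208 − 194.625)² / 194.625 = 0.9192
  brown solid: (190 − 194.625)² / 194.625 = 0.1099
  brown white-spotted: (64 − 64.875)² / 64.875 = 0.0118
χ² = 0.1062 + 0.9192 + 0.1099 + 0.0118 = 1.1471 ≈ 1.147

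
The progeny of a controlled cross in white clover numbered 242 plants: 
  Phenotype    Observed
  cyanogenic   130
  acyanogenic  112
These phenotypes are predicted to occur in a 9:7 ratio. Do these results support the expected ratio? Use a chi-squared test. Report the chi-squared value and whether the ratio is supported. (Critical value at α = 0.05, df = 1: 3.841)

Expected counts for N = 242 under a 9:7 ratio (total parts = 16):
  cyanogenic: 242 × 9/16 = 136.125
  acyanogenic: 242 × 7/16 = 105.875
χ² = Σ (O − E)² / E
  cyanogenic: (130 − 136.125)² / 136.125 = 0.2756
  acyanogenic: (112 − 105.875)² / 105.875 = 0.3543
χ² = 0.2756 + 0.3543 = 0.6299 ≈ 0.630
Degrees of freedom = 2 − 1 = 1; critical value at α = 0.05 is 3.841.
Since 0.630 < 3.841, we fail to reject the null hypothesis — the data are consistent with the 9:7 ratio.

0.630; consistent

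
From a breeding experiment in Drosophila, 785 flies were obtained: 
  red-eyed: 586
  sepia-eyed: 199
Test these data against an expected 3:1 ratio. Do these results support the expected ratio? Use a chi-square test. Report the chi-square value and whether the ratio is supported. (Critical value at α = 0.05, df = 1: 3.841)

The 3:1 ratio has 4 parts, so with N = 785 the expected counts are:
  red-eyed: 785 × 3/4 = 588.75
  sepia-eyed: 785 × 1/4 = 196.25
χ² = Σ (O − E)² / E
  red-eyed: (586 − 588.75)² / 588.75 = 0.0128
  sepia-eyed: (199 − 196.25)² / 196.25 = 0.0385
χ² = 0.0128 + 0.0385 = 0.0513 ≈ 0.051
Degrees of freedom = 2 − 1 = 1; critical value at α = 0.05 is 3.841.
Since 0.051 < 3.841, we fail to reject the null hypothesis — the data are consistent with the 3:1 ratio.

0.051; consistent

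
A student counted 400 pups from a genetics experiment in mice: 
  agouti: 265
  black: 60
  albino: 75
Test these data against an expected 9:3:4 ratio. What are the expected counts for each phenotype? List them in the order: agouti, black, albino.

225, 75, 100

Expected counts for N = 400 under a 9:3:4 ratio (total parts = 16):
  agouti: 400 × 9/16 = 225
  black: 400 × 3/16 = 75
  albino: 400 × 4/16 = 100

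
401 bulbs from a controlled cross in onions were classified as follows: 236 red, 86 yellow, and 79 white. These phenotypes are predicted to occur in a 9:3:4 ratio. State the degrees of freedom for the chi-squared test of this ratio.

2

A goodness-of-fit test with 3 phenotype classes has df = 3 − 1 = 2.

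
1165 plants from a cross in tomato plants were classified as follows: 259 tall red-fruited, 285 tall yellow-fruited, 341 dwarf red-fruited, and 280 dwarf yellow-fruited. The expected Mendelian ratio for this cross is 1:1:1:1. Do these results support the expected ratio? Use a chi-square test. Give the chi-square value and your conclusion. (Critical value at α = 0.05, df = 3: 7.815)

Expected counts for N = 1165 under a 1:1:1:1 ratio (total parts = 4):
  tall red-fruited: 1165 × 1/4 = 291.25
  tall yellow-fruited: 1165 × 1/4 = 291.25
  dwarf red-fruited: 1165 × 1/4 = 291.25
  dwarf yellow-fruited: 1165 × 1/4 = 291.25
χ² = Σ (O − E)² / E
  tall red-fruited: (259 − 291.25)² / 291.25 = 3.5710
  tall yellow-fruited: (285 − 291.25)² / 291.25 = 0.1341
  dwarf red-fruited: (341 − 291.25)² / 291.25 = 8.4981
  dwarf yellow-fruited: (280 − 291.25)² / 291.25 = 0.4345
χ² = 3.5710 + 0.1341 + 8.4981 + 0.4345 = 12.6377 ≈ 12.638
Degrees of freedom = 4 − 1 = 3; critical value at α = 0.05 is 7.815.
Since 12.638 > 7.815, we reject the null hypothesis — the data do not fit the 1:1:1:1 ratio.

12.638; not consistent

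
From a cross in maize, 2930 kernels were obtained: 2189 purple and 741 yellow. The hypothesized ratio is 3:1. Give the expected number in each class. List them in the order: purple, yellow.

Expected counts for N = 2930 under a 3:1 ratio (total parts = 4):
  purple: 2930 × 3/4 = 2197.5
  yellow: 2930 × 1/4 = 732.5

2197.5, 732.5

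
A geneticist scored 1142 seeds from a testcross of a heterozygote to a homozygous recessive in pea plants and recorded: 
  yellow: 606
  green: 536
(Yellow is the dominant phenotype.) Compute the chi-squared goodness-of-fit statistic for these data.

4.291

A testcross of a heterozygote (Aa × aa) gives a 1:1 phenotypic ratio.
Total ratio parts = 2. Expected numbers out of 1142:
  yellow: 1142 × 1/2 = 571
  green: 1142 × 1/2 = 571
χ² = Σ (O − E)² / E
  yellow: (606 − 571)² / 571 = 2.1454
  green: (536 − 571)² / 571 = 2.1454
χ² = 2.1454 + 2.1454 = 4.2908 ≈ 4.291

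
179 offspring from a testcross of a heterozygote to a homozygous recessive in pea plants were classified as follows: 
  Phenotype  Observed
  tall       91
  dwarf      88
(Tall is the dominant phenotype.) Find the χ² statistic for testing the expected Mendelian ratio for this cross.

A testcross of a heterozygote (Aa × aa) gives a 1:1 phenotypic ratio.
The 1:1 ratio has 2 parts, so with N = 179 the expected counts are:
  tall: 179 × 1/2 = 89.5
  dwarf: 179 × 1/2 = 89.5
χ² = Σ (O − E)² / E
  tall: (91 − 89.5)² / 89.5 = 0.0251
  dwarf: (88 − 89.5)² / 89.5 = 0.0251
χ² = 0.0251 + 0.0251 = 0.0502 ≈ 0.050

0.050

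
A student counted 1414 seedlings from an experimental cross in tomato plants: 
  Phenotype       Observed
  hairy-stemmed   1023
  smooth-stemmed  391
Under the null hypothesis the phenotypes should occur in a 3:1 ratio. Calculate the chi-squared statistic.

5.304

Total ratio parts = 4. Expected numbers out of 1414:
  hairy-stemmed: 1414 × 3/4 = 1060.5
  smooth-stemmed: 1414 × 1/4 = 353.5
χ² = Σ (O − E)² / E
  hairy-stemmed: (1023 − 1060.5)² / 1060.5 = 1.3260
  smooth-stemmed: (391 − 353.5)² / 353.5 = 3.9781
χ² = 1.3260 + 3.9781 = 5.3041 ≈ 5.304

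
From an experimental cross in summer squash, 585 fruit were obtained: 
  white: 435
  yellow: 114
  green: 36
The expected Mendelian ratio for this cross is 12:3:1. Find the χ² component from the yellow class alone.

Total ratio parts = 16. Expected numbers out of 585:
  white: 585 × 12/16 = 438.75
  yellow: 585 × 3/16 = 109.6875
  green: 585 × 1/16 = 36.5625
Contribution of yellow: (114 − 109.6875)² / 109.6875 = 0.1696

0.170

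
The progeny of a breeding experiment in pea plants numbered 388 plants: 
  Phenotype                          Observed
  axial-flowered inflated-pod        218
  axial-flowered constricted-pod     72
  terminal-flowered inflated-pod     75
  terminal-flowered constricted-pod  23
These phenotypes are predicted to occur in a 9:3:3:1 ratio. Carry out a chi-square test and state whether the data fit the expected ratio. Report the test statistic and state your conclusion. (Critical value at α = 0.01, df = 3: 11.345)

Total ratio parts = 16. Expected numbers out of 388:
  axial-flowered inflated-pod: 388 × 9/16 = 218.25
  axial-flowered constricted-pod: 388 × 3/16 = 72.75
  terminal-flowered inflated-pod: 388 × 3/16 = 72.75
  terminal-flowered constricted-pod: 388 × 1/16 = 24.25
χ² = Σ (O − E)² / E
  axial-flowered inflated-pod: (218 − 218.25)² / 218.25 = 0.0003
  axial-flowered constricted-pod: (72 − 72.75)² / 72.75 = 0.0077
  terminal-flowered inflated-pod: (75 − 72.75)² / 72.75 = 0.0696
  terminal-flowered constricted-pod: (23 − 24.25)² / 24.25 = 0.0644
χ² = 0.0003 + 0.0077 + 0.0696 + 0.0644 = 0.142
Degrees of freedom = 4 − 1 = 3; critical value at α = 0.01 is 11.345.
Since 0.142 < 11.345, we fail to reject the null hypothesis — the data are consistent with the 9:3:3:1 ratio.

0.142; consistent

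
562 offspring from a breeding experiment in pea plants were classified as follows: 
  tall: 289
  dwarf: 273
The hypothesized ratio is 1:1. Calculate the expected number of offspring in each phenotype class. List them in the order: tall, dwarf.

The 1:1 ratio has 2 parts, so with N = 562 the expected counts are:
  tall: 562 × 1/2 = 281
  dwarf: 562 × 1/2 = 281

281, 281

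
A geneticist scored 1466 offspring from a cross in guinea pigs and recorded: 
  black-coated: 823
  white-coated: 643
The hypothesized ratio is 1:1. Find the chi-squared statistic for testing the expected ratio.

22.101

Under the 1:1 hypothesis (Σ ratio = 2, N = 1466):
  black-coated: 1466 × 1/2 = 733
  white-coated: 1466 × 1/2 = 733
χ² = Σ (O − E)² / E
  black-coated: (823 − 733)² / 733 = 11.0505
  white-coated: (643 − 733)² / 733 = 11.0505
χ² = 11.0505 + 11.0505 = 22.101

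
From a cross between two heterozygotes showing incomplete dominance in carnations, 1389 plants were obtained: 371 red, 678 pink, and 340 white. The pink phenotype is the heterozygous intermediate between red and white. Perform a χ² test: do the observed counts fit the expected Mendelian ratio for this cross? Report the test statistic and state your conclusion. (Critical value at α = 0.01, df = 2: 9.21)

With incomplete dominance, a heterozygote × heterozygote cross gives a 1:2:1 phenotypic ratio.
Under the 1:2:1 hypothesis (Σ ratio = 4, N = 1389):
  red: 1389 × 1/4 = 347.25
  pink: 1389 × 2/4 = 694.5
  white: 1389 × 1/4 = 347.25
χ² = Σ (O − E)² / E
  red: (371 − 347.25)² / 347.25 = 1.6244
  pink: (678 − 694.5)² / 694.5 = 0.3920
  white: (340 − 347.25)² / 347.25 = 0.1514
χ² = 1.6244 + 0.3920 + 0.1514 = 2.1678 ≈ 2.168
Degrees of freedom = 3 − 1 = 2; critical value at α = 0.01 is 9.21.
Since 2.168 < 9.21, we fail to reject the null hypothesis — the data are consistent with the 1:2:1 ratio.

2.168; consistent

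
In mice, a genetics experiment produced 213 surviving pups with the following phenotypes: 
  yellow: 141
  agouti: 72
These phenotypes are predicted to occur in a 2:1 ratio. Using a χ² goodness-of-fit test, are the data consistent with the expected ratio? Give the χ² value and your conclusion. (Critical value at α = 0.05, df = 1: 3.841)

Expected counts for N = 213 under a 2:1 ratio (total parts = 3):
  yellow: 213 × 2/3 = 142
  agouti: 213 × 1/3 = 71
χ² = Σ (O − E)² / E
  yellow: (141 − 142)² / 142 = 0.0070
  agouti: (72 − 71)² / 71 = 0.0141
χ² = 0.0070 + 0.0141 = 0.0211 ≈ 0.021
Degrees of freedom = 2 − 1 = 1; critical value at α = 0.05 is 3.841.
Since 0.021 < 3.841, we fail to reject the null hypothesis — the data are consistent with the 2:1 ratio.

0.021; consistent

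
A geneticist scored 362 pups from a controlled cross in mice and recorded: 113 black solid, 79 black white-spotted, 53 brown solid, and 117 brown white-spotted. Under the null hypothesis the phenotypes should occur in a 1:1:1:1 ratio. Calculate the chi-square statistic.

30.354

Total ratio parts = 4. Expected numbers out of 362:
  black solid: 362 × 1/4 = 90.5
  black white-spotted: 362 × 1/4 = 90.5
  brown solid: 362 × 1/4 = 90.5
  brown white-spotted: 362 × 1/4 = 90.5
χ² = Σ (O − E)² / E
  black solid: (113 − 90.5)² / 90.5 = 5.5939
  black white-spotted: (79 − 90.5)² / 90.5 = 1.4613
  brown solid: (53 − 90.5)² / 90.5 = 15.5387
  brown white-spotted: (117 − 90.5)² / 90.5 = 7.7597
χ² = 5.5939 + 1.4613 + 15.5387 + 7.7597 = 30.3536 ≈ 30.354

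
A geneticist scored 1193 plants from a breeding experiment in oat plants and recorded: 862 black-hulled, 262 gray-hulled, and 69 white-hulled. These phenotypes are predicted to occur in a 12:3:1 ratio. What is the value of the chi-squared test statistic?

8.176

Expected counts for N = 1193 under a 12:3:1 ratio (total parts = 16):
  black-hulled: 1193 × 12/16 = 894.75
  gray-hulled: 1193 × 3/16 = 223.6875
  white-hulled: 1193 × 1/16 = 74.5625
χ² = Σ (O − E)² / E
  black-hulled: (862 − 894.75)² / 894.75 = 1.1987
  gray-hulled: (262 − 223.6875)² / 223.6875 = 6.5620
  white-hulled: (69 − 74.5625)² / 74.5625 = 0.4150
χ² = 1.1987 + 6.5620 + 0.4150 = 8.1757 ≈ 8.176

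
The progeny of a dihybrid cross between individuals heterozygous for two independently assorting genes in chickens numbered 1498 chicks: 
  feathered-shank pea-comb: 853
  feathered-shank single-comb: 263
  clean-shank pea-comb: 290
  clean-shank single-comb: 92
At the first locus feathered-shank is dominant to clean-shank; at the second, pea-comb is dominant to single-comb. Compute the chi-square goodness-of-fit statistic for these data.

1.590

A dihybrid F₂ with independent assortment and complete dominance at both loci gives a 9:3:3:1 phenotypic ratio.
The 9:3:3:1 ratio has 16 parts, so with N = 1498 the expected counts are:
  feathered-shank pea-comb: 1498 × 9/16 = 842.625
  feathered-shank single-comb: 1498 × 3/16 = 280.875
  clean-shank pea-comb: 1498 × 3/16 = 280.875
  clean-shank single-comb: 1498 × 1/16 = 93.625
χ² = Σ (O − E)² / E
  feathered-shank pea-comb: (853 − 842.625)² / 842.625 = 0.1277
  feathered-shank single-comb: (263 − 280.875)² / 280.875 = 1.1376
  clean-shank pea-comb: (290 − 280.875)² / 280.875 = 0.2965
  clean-shank single-comb: (92 − 93.625)² / 93.625 = 0.0282
χ² = 0.1277 + 1.1376 + 0.2965 + 0.0282 = 1.590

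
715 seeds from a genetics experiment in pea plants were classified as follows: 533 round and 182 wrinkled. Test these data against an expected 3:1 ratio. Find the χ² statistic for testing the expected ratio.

0.079

Total ratio parts = 4. Expected numbers out of 715:
  round: 715 × 3/4 = 536.25
  wrinkled: 715 × 1/4 = 178.75
χ² = Σ (O − E)² / E
  round: (533 − 536.25)² / 536.25 = 0.0197
  wrinkled: (182 − 178.75)² / 178.75 = 0.0591
χ² = 0.0197 + 0.0591 = 0.0788 ≈ 0.079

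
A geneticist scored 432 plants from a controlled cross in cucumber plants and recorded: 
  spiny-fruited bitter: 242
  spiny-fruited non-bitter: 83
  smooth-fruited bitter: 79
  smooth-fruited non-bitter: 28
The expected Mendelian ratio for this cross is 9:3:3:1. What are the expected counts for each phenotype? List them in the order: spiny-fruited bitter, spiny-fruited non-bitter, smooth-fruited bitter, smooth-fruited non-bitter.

Under the 9:3:3:1 hypothesis (Σ ratio = 16, N = 432):
  spiny-fruited bitter: 432 × 9/16 = 243
  spiny-fruited non-bitter: 432 × 3/16 = 81
  smooth-fruited bitter: 432 × 3/16 = 81
  smooth-fruited non-bitter: 432 × 1/16 = 27

243, 81, 81, 27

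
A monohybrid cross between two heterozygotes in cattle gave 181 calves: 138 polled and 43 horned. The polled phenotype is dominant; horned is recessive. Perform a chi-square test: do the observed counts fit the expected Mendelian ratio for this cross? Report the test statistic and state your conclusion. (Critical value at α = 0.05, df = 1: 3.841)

0.149; consistent

For a monohybrid cross between heterozygotes with complete dominance, the expected phenotypic ratio is 3:1.
The 3:1 ratio has 4 parts, so with N = 181 the expected counts are:
  polled: 181 × 3/4 = 135.75
  horned: 181 × 1/4 = 45.25
χ² = Σ (O − E)² / E
  polled: (138 − 135.75)² / 135.75 = 0.0373
  horned: (43 − 45.25)² / 45.25 = 0.1119
χ² = 0.0373 + 0.1119 = 0.1492 ≈ 0.149
Degrees of freedom = 2 − 1 = 1; critical value at α = 0.05 is 3.841.
Since 0.149 < 3.841, we fail to reject the null hypothesis — the data are consistent with the 3:1 ratio.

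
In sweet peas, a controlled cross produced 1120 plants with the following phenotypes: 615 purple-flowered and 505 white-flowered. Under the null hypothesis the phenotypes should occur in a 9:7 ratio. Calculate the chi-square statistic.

0.816

Expected counts for N = 1120 under a 9:7 ratio (total parts = 16):
  purple-flowered: 1120 × 9/16 = 630
  white-flowered: 1120 × 7/16 = 490
χ² = Σ (O − E)² / E
  purple-flowered: (615 − 630)² / 630 = 0.3571
  white-flowered: (505 − 490)² / 490 = 0.4592
χ² = 0.3571 + 0.4592 = 0.8163 ≈ 0.816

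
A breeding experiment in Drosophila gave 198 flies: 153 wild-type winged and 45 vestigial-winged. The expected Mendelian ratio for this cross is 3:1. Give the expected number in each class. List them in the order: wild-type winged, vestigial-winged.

148.5, 49.5

The 3:1 ratio has 4 parts, so with N = 198 the expected counts are:
  wild-type winged: 198 × 3/4 = 148.5
  vestigial-winged: 198 × 1/4 = 49.5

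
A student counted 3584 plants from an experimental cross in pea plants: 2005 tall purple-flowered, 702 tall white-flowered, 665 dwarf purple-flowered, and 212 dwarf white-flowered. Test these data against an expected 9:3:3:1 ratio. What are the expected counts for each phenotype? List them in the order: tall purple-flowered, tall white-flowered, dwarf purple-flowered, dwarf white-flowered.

Total ratio parts = 16. Expected numbers out of 3584:
  tall purple-flowered: 3584 × 9/16 = 2016
  tall white-flowered: 3584 × 3/16 = 672
  dwarf purple-flowered: 3584 × 3/16 = 672
  dwarf white-flowered: 3584 × 1/16 = 224

2016, 672, 672, 224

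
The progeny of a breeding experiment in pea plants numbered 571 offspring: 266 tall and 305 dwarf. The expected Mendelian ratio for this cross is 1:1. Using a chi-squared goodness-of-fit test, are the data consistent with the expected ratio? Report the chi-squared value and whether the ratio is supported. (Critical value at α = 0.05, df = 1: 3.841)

2.664; consistent

Expected counts for N = 571 under a 1:1 ratio (total parts = 2):
  tall: 571 × 1/2 = 285.5
  dwarf: 571 × 1/2 = 285.5
χ² = Σ (O − E)² / E
  tall: (266 − 285.5)² / 285.5 = 1.3319
  dwarf: (305 − 285.5)² / 285.5 = 1.3319
χ² = 1.3319 + 1.3319 = 2.6638 ≈ 2.664
Degrees of freedom = 2 − 1 = 1; critical value at α = 0.05 is 3.841.
Since 2.664 < 3.841, we fail to reject the null hypothesis — the data are consistent with the 1:1 ratio.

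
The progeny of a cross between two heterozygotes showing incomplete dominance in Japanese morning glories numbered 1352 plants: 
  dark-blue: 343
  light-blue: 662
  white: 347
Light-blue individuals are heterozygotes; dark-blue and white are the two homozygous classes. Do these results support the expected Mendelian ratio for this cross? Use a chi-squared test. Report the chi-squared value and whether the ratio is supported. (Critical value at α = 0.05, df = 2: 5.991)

With incomplete dominance, a heterozygote × heterozygote cross gives a 1:2:1 phenotypic ratio.
Total ratio parts = 4. Expected numbers out of 1352:
  dark-blue: 1352 × 1/4 = 338
  light-blue: 1352 × 2/4 = 676
  white: 1352 × 1/4 = 338
χ² = Σ (O − E)² / E
  dark-blue: (343 − 338)² / 338 = 0.0740
  light-blue: (662 − 676)² / 676 = 0.2899
  white: (347 − 338)² / 338 = 0.2396
χ² = 0.0740 + 0.2899 + 0.2396 = 0.6035 ≈ 0.604
Degrees of freedom = 3 − 1 = 2; critical value at α = 0.05 is 5.991.
Since 0.604 < 5.991, we fail to reject the null hypothesis — the data are consistent with the 1:2:1 ratio.

0.604; consistent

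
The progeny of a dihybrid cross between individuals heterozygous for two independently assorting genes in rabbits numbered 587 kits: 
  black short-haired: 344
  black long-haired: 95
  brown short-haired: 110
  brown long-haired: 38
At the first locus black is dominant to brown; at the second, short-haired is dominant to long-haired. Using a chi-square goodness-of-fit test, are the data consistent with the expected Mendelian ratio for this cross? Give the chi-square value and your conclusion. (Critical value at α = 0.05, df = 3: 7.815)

2.686; consistent

A dihybrid F₂ with independent assortment and complete dominance at both loci gives a 9:3:3:1 phenotypic ratio.
Under the 9:3:3:1 hypothesis (Σ ratio = 16, N = 587):
  black short-haired: 587 × 9/16 = 330.1875
  black long-haired: 587 × 3/16 = 110.0625
  brown short-haired: 587 × 3/16 = 110.0625
  brown long-haired: 587 × 1/16 = 36.6875
χ² = Σ (O − E)² / E
  black short-haired: (344 − 330.1875)² / 330.1875 = 0.5778
  black long-haired: (95 − 110.0625)² / 110.0625 = 2.0614
  brown short-haired: (110 − 110.0625)² / 110.0625 = 0.0000
  brown long-haired: (38 − 36.6875)² / 36.6875 = 0.0470
χ² = 0.5778 + 2.0614 + 0.0000 + 0.0470 = 2.6862 ≈ 2.686
Degrees of freedom = 4 − 1 = 3; critical value at α = 0.05 is 7.815.
Since 2.686 < 7.815, we fail to reject the null hypothesis — the data are consistent with the 9:3:3:1 ratio.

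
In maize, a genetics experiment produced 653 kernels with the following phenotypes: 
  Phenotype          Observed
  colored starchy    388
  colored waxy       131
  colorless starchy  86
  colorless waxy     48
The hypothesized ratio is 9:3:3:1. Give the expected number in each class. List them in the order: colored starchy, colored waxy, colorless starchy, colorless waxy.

367.3125, 122.4375, 122.4375, 40.8125

Expected counts for N = 653 under a 9:3:3:1 ratio (total parts = 16):
  colored starchy: 653 × 9/16 = 367.3125
  colored waxy: 653 × 3/16 = 122.4375
  colorless starchy: 653 × 3/16 = 122.4375
  colorless waxy: 653 × 1/16 = 40.8125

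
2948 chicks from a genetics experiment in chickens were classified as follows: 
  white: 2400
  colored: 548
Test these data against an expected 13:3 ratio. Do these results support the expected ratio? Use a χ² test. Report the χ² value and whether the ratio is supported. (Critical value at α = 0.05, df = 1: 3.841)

Expected counts for N = 2948 under a 13:3 ratio (total parts = 16):
  white: 2948 × 13/16 = 2395.25
  colored: 2948 × 3/16 = 552.75
χ² = Σ (O − E)² / E
  white: (2400 − 2395.25)² / 2395.25 = 0.0094
  colored: (548 − 552.75)² / 552.75 = 0.0408
χ² = 0.0094 + 0.0408 = 0.0502 ≈ 0.050
Degrees of freedom = 2 − 1 = 1; critical value at α = 0.05 is 3.841.
Since 0.050 < 3.841, we fail to reject the null hypothesis — the data are consistent with the 13:3 ratio.

0.050; consistent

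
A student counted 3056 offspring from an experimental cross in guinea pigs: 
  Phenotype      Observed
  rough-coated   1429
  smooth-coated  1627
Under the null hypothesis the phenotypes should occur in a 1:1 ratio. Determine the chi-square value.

Total ratio parts = 2. Expected numbers out of 3056:
  rough-coated: 3056 × 1/2 = 1528
  smooth-coated: 3056 × 1/2 = 1528
χ² = Σ (O − E)² / E
  rough-coated: (1429 − 1528)² / 1528 = 6.4143
  smooth-coated: (1627 − 1528)² / 1528 = 6.4143
χ² = 6.4143 + 6.4143 = 12.8286 ≈ 12.829

12.829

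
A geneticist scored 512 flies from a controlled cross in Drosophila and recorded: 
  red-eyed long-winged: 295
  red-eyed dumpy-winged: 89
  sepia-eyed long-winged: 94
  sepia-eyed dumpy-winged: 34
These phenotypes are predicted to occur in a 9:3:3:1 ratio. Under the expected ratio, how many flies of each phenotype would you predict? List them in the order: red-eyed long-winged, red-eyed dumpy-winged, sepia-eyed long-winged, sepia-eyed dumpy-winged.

Under the 9:3:3:1 hypothesis (Σ ratio = 16, N = 512):
  red-eyed long-winged: 512 × 9/16 = 288
  red-eyed dumpy-winged: 512 × 3/16 = 96
  sepia-eyed long-winged: 512 × 3/16 = 96
  sepia-eyed dumpy-winged: 512 × 1/16 = 32

288, 96, 96, 32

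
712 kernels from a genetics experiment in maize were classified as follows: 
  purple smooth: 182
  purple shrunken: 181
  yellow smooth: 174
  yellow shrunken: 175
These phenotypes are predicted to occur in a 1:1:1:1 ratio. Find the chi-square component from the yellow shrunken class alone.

0.051

Under the 1:1:1:1 hypothesis (Σ ratio = 4, N = 712):
  purple smooth: 712 × 1/4 = 178
  purple shrunken: 712 × 1/4 = 178
  yellow smooth: 712 × 1/4 = 178
  yellow shrunken: 712 × 1/4 = 178
Contribution of yellow shrunken: (175 − 178)² / 178 = 0.0506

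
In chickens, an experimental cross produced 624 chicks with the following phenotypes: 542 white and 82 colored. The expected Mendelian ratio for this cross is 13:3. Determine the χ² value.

12.886

The 13:3 ratio has 16 parts, so with N = 624 the expected counts are:
  white: 624 × 13/16 = 507
  colored: 624 × 3/16 = 117
χ² = Σ (O − E)² / E
  white: (542 − 507)² / 507 = 2.4162
  colored: (82 − 117)² / 117 = 10.4701
χ² = 2.4162 + 10.4701 = 12.8863 ≈ 12.886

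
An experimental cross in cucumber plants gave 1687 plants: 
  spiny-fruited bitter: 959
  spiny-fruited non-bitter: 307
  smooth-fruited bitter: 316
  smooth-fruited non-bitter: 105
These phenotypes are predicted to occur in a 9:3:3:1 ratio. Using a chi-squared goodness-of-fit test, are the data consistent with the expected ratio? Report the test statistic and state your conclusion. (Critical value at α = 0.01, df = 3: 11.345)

Expected counts for N = 1687 under a 9:3:3:1 ratio (total parts = 16):
  spiny-fruited bitter: 1687 × 9/16 = 948.9375
  spiny-fruited non-bitter: 1687 × 3/16 = 316.3125
  smooth-fruited bitter: 1687 × 3/16 = 316.3125
  smooth-fruited non-bitter: 1687 × 1/16 = 105.4375
χ² = Σ (O − E)² / E
  spiny-fruited bitter: (959 − 948.9375)² / 948.9375 = 0.1067
  spiny-fruited non-bitter: (307 − 316.3125)² / 316.3125 = 0.2742
  smooth-fruited bitter: (316 − 316.3125)² / 316.3125 = 0.0003
  smooth-fruited non-bitter: (105 − 105.4375)² / 105.4375 = 0.0018
χ² = 0.1067 + 0.2742 + 0.0003 + 0.0018 = 0.383
Degrees of freedom = 4 − 1 = 3; critical value at α = 0.01 is 11.345.
Since 0.383 < 11.345, we fail to reject the null hypothesis — the data are consistent with the 9:3:3:1 ratio.

0.383; consistent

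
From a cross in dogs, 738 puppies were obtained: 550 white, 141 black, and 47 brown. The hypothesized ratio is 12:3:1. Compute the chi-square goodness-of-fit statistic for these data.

0.089

Under the 12:3:1 hypothesis (Σ ratio = 16, N = 738):
  white: 738 × 12/16 = 553.5
  black: 738 × 3/16 = 138.375
  brown: 738 × 1/16 = 46.125
χ² = Σ (O − E)² / E
  white: (550 − 553.5)² / 553.5 = 0.0221
  black: (141 − 138.375)² / 138.375 = 0.0498
  brown: (47 − 46.125)² / 46.125 = 0.0166
χ² = 0.0221 + 0.0498 + 0.0166 = 0.0885 ≈ 0.089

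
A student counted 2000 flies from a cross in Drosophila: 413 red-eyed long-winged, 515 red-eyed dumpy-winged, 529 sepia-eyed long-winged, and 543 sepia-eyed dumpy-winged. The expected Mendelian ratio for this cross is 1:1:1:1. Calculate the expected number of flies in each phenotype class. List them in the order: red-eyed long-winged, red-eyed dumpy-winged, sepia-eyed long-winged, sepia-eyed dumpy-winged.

500, 500, 500, 500

The 1:1:1:1 ratio has 4 parts, so with N = 2000 the expected counts are:
  red-eyed long-winged: 2000 × 1/4 = 500
  red-eyed dumpy-winged: 2000 × 1/4 = 500
  sepia-eyed long-winged: 2000 × 1/4 = 500
  sepia-eyed dumpy-winged: 2000 × 1/4 = 500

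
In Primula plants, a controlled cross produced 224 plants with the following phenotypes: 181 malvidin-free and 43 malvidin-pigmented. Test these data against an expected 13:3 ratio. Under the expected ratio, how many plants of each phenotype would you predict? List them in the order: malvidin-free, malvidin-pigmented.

Expected counts for N = 224 under a 13:3 ratio (total parts = 16):
  malvidin-free: 224 × 13/16 = 182
  malvidin-pigmented: 224 × 3/16 = 42

182, 42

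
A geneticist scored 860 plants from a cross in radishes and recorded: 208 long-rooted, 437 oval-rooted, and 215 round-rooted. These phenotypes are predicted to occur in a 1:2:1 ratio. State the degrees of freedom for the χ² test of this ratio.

A goodness-of-fit test with 3 phenotype classes has df = 3 − 1 = 2.

2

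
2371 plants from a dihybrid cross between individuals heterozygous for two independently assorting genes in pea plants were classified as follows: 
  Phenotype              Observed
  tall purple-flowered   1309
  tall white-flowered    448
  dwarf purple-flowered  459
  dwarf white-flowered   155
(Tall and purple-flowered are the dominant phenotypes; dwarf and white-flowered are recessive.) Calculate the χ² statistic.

1.266

A dihybrid F₂ with independent assortment and complete dominance at both loci gives a 9:3:3:1 phenotypic ratio.
Under the 9:3:3:1 hypothesis (Σ ratio = 16, N = 2371):
  tall purple-flowered: 2371 × 9/16 = 1333.6875
  tall white-flowered: 2371 × 3/16 = 444.5625
  dwarf purple-flowered: 2371 × 3/16 = 444.5625
  dwarf white-flowered: 2371 × 1/16 = 148.1875
χ² = Σ (O − E)² / E
  tall purple-flowered: (1309 − 1333.6875)² / 1333.6875 = 0.4570
  tall white-flowered: (448 − 444.5625)² / 444.5625 = 0.0266
  dwarf purple-flowered: (459 − 444.5625)² / 444.5625 = 0.4689
  dwarf white-flowered: (155 − 148.1875)² / 148.1875 = 0.3132
χ² = 0.4570 + 0.0266 + 0.4689 + 0.3132 = 1.2657 ≈ 1.266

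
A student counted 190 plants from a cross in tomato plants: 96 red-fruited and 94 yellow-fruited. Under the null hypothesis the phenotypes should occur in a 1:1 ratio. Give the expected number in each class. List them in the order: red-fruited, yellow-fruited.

95, 95

The 1:1 ratio has 2 parts, so with N = 190 the expected counts are:
  red-fruited: 190 × 1/2 = 95
  yellow-fruited: 190 × 1/2 = 95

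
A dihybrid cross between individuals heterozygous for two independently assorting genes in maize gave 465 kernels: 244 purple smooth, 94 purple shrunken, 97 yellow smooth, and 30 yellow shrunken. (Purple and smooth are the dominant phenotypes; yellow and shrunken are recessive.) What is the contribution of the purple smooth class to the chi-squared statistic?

A dihybrid F₂ with independent assortment and complete dominance at both loci gives a 9:3:3:1 phenotypic ratio.
The 9:3:3:1 ratio has 16 parts, so with N = 465 the expected counts are:
  purple smooth: 465 × 9/16 = 261.5625
  purple shrunken: 465 × 3/16 = 87.1875
  yellow smooth: 465 × 3/16 = 87.1875
  yellow shrunken: 465 × 1/16 = 29.0625
Contribution of purple smooth: (244 − 261.5625)² / 261.5625 = 1.1792

1.179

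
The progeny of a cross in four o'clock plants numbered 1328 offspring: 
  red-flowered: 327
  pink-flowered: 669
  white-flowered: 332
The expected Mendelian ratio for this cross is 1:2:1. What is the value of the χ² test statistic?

0.113

The 1:2:1 ratio has 4 parts, so with N = 1328 the expected counts are:
  red-flowered: 1328 × 1/4 = 332
  pink-flowered: 1328 × 2/4 = 664
  white-flowered: 1328 × 1/4 = 332
χ² = Σ (O − E)² / E
  red-flowered: (327 − 332)² / 332 = 0.0753
  pink-flowered: (669 − 664)² / 664 = 0.0377
  white-flowered: (332 − 332)² / 332 = 0.0000
χ² = 0.0753 + 0.0377 + 0.0000 = 0.113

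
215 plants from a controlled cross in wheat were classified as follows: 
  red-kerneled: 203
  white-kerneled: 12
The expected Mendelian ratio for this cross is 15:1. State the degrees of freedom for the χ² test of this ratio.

A goodness-of-fit test with 2 phenotype classes has df = 2 − 1 = 1.

1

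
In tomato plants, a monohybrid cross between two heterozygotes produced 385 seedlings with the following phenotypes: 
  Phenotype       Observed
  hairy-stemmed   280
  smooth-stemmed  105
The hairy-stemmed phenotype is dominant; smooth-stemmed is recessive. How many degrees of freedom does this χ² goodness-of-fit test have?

For a monohybrid cross between heterozygotes with complete dominance, the expected phenotypic ratio is 3:1.
A goodness-of-fit test with 2 phenotype classes has df = 2 − 1 = 1.

1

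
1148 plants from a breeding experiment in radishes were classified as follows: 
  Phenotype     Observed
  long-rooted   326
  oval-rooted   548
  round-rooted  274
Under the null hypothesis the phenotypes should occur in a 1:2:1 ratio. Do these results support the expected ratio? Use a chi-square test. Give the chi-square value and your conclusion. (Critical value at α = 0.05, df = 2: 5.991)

7.066; not consistent

The 1:2:1 ratio has 4 parts, so with N = 1148 the expected counts are:
  long-rooted: 1148 × 1/4 = 287
  oval-rooted: 1148 × 2/4 = 574
  round-rooted: 1148 × 1/4 = 287
χ² = Σ (O − E)² / E
  long-rooted: (326 − 287)² / 287 = 5.2997
  oval-rooted: (548 − 574)² / 574 = 1.1777
  round-rooted: (274 − 287)² / 287 = 0.5889
χ² = 5.2997 + 1.1777 + 0.5889 = 7.0663 ≈ 7.066
Degrees of freedom = 3 − 1 = 2; critical value at α = 0.05 is 5.991.
Since 7.066 > 5.991, we reject the null hypothesis — the data do not fit the 1:2:1 ratio.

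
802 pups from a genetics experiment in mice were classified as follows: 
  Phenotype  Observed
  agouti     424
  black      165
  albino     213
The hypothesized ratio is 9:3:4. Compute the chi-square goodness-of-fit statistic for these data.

3.833

Expected counts for N = 802 under a 9:3:4 ratio (total parts = 16):
  agouti: 802 × 9/16 = 451.125
  black: 802 × 3/16 = 150.375
  albino: 802 × 4/16 = 200.5
χ² = Σ (O − E)² / E
  agouti: (424 − 451.125)² / 451.125 = 1.6310
  black: (165 − 150.375)² / 150.375 = 1.4224
  albino: (213 − 200.5)² / 200.5 = 0.7793
χ² = 1.6310 + 1.4224 + 0.7793 = 3.8327 ≈ 3.833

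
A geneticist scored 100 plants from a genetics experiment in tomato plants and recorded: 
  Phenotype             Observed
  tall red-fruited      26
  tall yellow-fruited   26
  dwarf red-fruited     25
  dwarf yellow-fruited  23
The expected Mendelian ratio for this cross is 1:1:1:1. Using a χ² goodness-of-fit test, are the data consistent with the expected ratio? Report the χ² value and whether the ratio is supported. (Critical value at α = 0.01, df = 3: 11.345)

Under the 1:1:1:1 hypothesis (Σ ratio = 4, N = 100):
  tall red-fruited: 100 × 1/4 = 25
  tall yellow-fruited: 100 × 1/4 = 25
  dwarf red-fruited: 100 × 1/4 = 25
  dwarf yellow-fruited: 100 × 1/4 = 25
χ² = Σ (O − E)² / E
  tall red-fruited: (26 − 25)² / 25 = 0.0400
  tall yellow-fruited: (26 − 25)² / 25 = 0.0400
  dwarf red-fruited: (25 − 25)² / 25 = 0.0000
  dwarf yellow-fruited: (23 − 25)² / 25 = 0.1600
χ² = 0.0400 + 0.0400 + 0.0000 + 0.1600 = 0.240
Degrees of freedom = 4 − 1 = 3; critical value at α = 0.01 is 11.345.
Since 0.240 < 11.345, we fail to reject the null hypothesis — the data are consistent with the 1:1:1:1 ratio.

0.240; consistent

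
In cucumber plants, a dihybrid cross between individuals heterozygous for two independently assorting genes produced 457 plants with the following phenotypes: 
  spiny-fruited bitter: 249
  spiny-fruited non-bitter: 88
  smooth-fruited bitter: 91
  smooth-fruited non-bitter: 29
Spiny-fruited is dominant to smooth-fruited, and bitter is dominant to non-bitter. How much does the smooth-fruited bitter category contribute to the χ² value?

A dihybrid F₂ with independent assortment and complete dominance at both loci gives a 9:3:3:1 phenotypic ratio.
Expected counts for N = 457 under a 9:3:3:1 ratio (total parts = 16):
  spiny-fruited bitter: 457 × 9/16 = 257.0625
  spiny-fruited non-bitter: 457 × 3/16 = 85.6875
  smooth-fruited bitter: 457 × 3/16 = 85.6875
  smooth-fruited non-bitter: 457 × 1/16 = 28.5625
Contribution of smooth-fruited bitter: (91 − 85.6875)² / 85.6875 = 0.3294

0.329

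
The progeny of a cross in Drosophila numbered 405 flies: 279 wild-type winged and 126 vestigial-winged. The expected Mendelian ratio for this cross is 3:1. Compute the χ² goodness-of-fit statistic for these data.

8.067

Under the 3:1 hypothesis (Σ ratio = 4, N = 405):
  wild-type winged: 405 × 3/4 = 303.75
  vestigial-winged: 405 × 1/4 = 101.25
χ² = Σ (O − E)² / E
  wild-type winged: (279 − 303.75)² / 303.75 = 2.0167
  vestigial-winged: (126 − 101.25)² / 101.25 = 6.0500
χ² = 2.0167 + 6.0500 = 8.0667 ≈ 8.067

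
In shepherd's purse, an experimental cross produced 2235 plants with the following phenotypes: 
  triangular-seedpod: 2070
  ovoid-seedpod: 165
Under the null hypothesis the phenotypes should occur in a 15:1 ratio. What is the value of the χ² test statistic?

Under the 15:1 hypothesis (Σ ratio = 16, N = 2235):
  triangular-seedpod: 2235 × 15/16 = 2095.3125
  ovoid-seedpod: 2235 × 1/16 = 139.6875
χ² = Σ (O − E)² / E
  triangular-seedpod: (2070 − 2095.3125)² / 2095.3125 = 0.3058
  ovoid-seedpod: (165 − 139.6875)² / 139.6875 = 4.5868
χ² = 0.3058 + 4.5868 = 4.8926 ≈ 4.893

4.893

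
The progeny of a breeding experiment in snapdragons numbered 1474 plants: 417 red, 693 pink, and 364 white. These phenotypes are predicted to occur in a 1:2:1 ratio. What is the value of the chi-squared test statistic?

9.065

Under the 1:2:1 hypothesis (Σ ratio = 4, N = 1474):
  red: 1474 × 1/4 = 368.5
  pink: 1474 × 2/4 = 737
  white: 1474 × 1/4 = 368.5
χ² = Σ (O − E)² / E
  red: (417 − 368.5)² / 368.5 = 6.3833
  pink: (693 − 737)² / 737 = 2.6269
  white: (364 − 368.5)² / 368.5 = 0.0550
χ² = 6.3833 + 2.6269 + 0.0550 = 9.0652 ≈ 9.065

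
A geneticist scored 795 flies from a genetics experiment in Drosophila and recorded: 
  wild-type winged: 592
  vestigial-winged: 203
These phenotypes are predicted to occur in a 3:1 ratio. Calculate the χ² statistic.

Total ratio parts = 4. Expected numbers out of 795:
  wild-type winged: 795 × 3/4 = 596.25
  vestigial-winged: 795 × 1/4 = 198.75
χ² = Σ (O − E)² / E
  wild-type winged: (592 − 596.25)² / 596.25 = 0.0303
  vestigial-winged: (203 − 198.75)² / 198.75 = 0.0909
χ² = 0.0303 + 0.0909 = 0.1212 ≈ 0.121

0.121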